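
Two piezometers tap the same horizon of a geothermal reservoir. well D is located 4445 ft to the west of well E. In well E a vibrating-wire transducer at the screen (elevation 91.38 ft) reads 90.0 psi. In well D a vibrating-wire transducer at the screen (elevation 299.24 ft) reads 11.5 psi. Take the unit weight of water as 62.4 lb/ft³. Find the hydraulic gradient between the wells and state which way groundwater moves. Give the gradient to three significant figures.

i ≈ 0.00601; groundwater flows toward the east

Pressure head at well E: ψ = 144·P/γ = 144 × 90.0 / 62.4 = 207.69 ft.
Total head at well E: h = z + ψ = 91.38 + 207.69 = 299.07 ft.
Pressure head at well D: ψ = 144·P/γ = 144 × 11.5 / 62.4 = 26.54 ft.
Total head at well D: h = z + ψ = 299.24 + 26.54 = 325.78 ft.
Head difference: h(well E) − h(well D) = 299.07 − 325.78 = -26.71 ft.
Hydraulic gradient: i = |Δh| / L = 26.71 / 4445 = 0.00601.
Flow is from higher to lower head: from well D toward well E, i.e. toward the east.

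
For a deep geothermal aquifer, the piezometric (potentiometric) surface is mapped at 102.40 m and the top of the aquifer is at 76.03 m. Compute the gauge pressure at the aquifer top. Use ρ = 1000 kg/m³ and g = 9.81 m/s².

Pressure head at the aquifer top: ψ = h − z = 102.40 − 76.03 = 26.37 m.
P = ρgψ = 1000 × 9.81 × 26.37 = 258690 Pa ≈ 259 kPa.

P ≈ 259 kPa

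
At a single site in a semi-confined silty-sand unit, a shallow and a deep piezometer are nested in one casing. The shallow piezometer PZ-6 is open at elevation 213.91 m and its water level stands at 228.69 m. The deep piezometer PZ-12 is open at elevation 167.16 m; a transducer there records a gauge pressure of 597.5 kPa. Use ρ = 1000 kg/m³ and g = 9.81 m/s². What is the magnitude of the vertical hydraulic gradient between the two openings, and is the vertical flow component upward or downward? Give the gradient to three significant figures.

Total head at PZ-6: h = 228.69 m (water level in the standpipe).
Pressure head at PZ-12: ψ = P/(ρg) = 597.5×1000 / (1000 × 9.81) = 60.91 m.
Total head at PZ-12: h = z + ψ = 167.16 + 60.91 = 228.07 m.
Δh = h(PZ-6) − h(PZ-12) = 228.69 − 228.07 = 0.62 m.
Vertical separation Δz = 213.91 − 167.16 = 46.75 m.
|i_v| = |Δh| / Δz = 0.62 / 46.75 = 0.0133.
Head is higher in the shallow piezometer, so vertical flow is downward (recharge condition).

|i_v| ≈ 0.0133; vertical flow is downward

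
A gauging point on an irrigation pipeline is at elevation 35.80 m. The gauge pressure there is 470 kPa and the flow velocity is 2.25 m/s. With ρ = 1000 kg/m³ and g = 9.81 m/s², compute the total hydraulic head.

h ≈ 83.97 m

Pressure head ψ = P/(ρg) = 470×1000 / (1000 × 9.81) = 47.91 m.
Velocity head = v²/(2g) = 2.25² / (2 × 9.81) = 0.258 m.
h = z + ψ + v²/(2g) = 35.80 + 47.91 + 0.258 = 83.97 m.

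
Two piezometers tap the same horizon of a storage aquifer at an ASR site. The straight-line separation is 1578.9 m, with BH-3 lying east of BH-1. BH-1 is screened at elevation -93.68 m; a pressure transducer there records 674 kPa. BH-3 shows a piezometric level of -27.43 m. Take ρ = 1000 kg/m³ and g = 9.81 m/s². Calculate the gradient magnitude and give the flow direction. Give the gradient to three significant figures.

Pressure head at BH-1: ψ = P/(ρg) = 674×1000 / (1000 × 9.81) = 68.71 m.
Total head at BH-1: h = z + ψ = -93.68 + 68.71 = -24.97 m.
Total head at BH-3: h = -27.43 m (water level in the piezometer is the total head).
Head difference: h(BH-1) − h(BH-3) = -24.97 − (-27.43) = 2.46 m.
Hydraulic gradient: i = |Δh| / L = 2.46 / 1578.9 = 0.00156.
Flow is from higher to lower head: from BH-1 toward BH-3, i.e. toward the east.

i ≈ 0.00156; groundwater flows toward the east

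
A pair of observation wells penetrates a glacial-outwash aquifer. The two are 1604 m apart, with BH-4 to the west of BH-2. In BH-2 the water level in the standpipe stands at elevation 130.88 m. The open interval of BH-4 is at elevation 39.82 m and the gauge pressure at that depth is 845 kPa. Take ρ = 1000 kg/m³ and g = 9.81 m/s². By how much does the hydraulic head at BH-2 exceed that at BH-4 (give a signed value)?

Δh ≈ 4.92 m

Total head at BH-2: h = 130.88 m (water level in the piezometer is the total head).
Pressure head at BH-4: ψ = P/(ρg) = 845×1000 / (1000 × 9.81) = 86.14 m.
Total head at BH-4: h = z + ψ = 39.82 + 86.14 = 125.96 m.
Head difference: h(BH-2) − h(BH-4) = 130.88 − 125.96 = 4.92 m.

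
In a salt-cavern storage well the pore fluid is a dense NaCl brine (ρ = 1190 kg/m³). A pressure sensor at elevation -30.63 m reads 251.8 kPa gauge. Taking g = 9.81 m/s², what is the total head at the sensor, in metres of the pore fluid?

ψ = P/(ρg) = 251.8×1000 / (1190 × 9.81) = 21.57 m.
h = z + ψ = -30.63 + 21.57 = -9.06 m.

h ≈ -9.06 m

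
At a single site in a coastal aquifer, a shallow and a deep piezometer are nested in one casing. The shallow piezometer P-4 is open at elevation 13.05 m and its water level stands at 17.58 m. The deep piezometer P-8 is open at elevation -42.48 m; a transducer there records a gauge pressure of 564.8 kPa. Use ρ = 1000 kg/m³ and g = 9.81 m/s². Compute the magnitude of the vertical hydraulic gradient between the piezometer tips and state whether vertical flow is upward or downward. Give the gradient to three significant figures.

Total head at P-4: h = 17.58 m (water level in the standpipe).
Pressure head at P-8: ψ = P/(ρg) = 564.8×1000 / (1000 × 9.81) = 57.57 m.
Total head at P-8: h = z + ψ = -42.48 + 57.57 = 15.09 m.
Δh = h(P-4) − h(P-8) = 17.58 − 15.09 = 2.49 m.
Vertical separation Δz = 13.05 − (-42.48) = 55.53 m.
|i_v| = |Δh| / Δz = 2.49 / 55.53 = 0.0448.
Head is higher in the shallow piezometer, so vertical flow is downward (recharge condition).

|i_v| ≈ 0.0448; vertical flow is downward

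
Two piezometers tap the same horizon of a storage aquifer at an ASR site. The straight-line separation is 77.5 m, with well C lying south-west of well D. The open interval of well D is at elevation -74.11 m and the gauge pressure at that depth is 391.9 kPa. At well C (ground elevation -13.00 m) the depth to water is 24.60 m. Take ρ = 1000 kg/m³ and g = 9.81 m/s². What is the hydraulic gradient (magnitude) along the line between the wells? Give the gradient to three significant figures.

Pressure head at well D: ψ = P/(ρg) = 391.9×1000 / (1000 × 9.81) = 39.95 m.
Total head at well D: h = z + ψ = -74.11 + 39.95 = -34.16 m.
Total head at well C: h = -13.00 − 24.60 = -37.60 m.
Head difference: h(well D) − h(well C) = -34.16 − (-37.60) = 3.44 m.
Hydraulic gradient: i = |Δh| / L = 3.44 / 77.5 = 0.0444.

i ≈ 0.0444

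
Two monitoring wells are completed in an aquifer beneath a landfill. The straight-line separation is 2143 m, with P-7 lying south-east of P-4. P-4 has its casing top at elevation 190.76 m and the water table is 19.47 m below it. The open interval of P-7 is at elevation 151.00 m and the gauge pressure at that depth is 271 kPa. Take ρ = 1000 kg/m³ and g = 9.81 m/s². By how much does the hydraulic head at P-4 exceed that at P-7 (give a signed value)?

Δh ≈ -7.33 m

Total head at P-4: h = 190.76 − 19.47 = 171.29 m.
Pressure head at P-7: ψ = P/(ρg) = 271×1000 / (1000 × 9.81) = 27.62 m.
Total head at P-7: h = z + ψ = 151.00 + 27.62 = 178.62 m.
Head difference: h(P-4) − h(P-7) = 171.29 − 178.62 = -7.33 m.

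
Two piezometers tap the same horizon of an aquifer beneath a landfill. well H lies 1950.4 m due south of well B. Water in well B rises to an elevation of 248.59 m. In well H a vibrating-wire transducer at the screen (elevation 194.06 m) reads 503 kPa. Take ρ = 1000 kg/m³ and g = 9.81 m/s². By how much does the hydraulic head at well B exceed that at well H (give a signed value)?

Δh ≈ 3.26 m

Total head at well B: h = 248.59 m (water level in the piezometer is the total head).
Pressure head at well H: ψ = P/(ρg) = 503×1000 / (1000 × 9.81) = 51.27 m.
Total head at well H: h = z + ψ = 194.06 + 51.27 = 245.33 m.
Head difference: h(well B) − h(well H) = 248.59 − 245.33 = 3.26 m.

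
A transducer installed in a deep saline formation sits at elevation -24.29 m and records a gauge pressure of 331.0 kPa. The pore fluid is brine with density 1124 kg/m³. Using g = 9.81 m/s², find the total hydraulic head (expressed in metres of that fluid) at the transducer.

ψ = P/(ρg) = 331.0×1000 / (1124 × 9.81) = 30.02 m.
h = z + ψ = -24.29 + 30.02 = 5.73 m.

h ≈ 5.73 m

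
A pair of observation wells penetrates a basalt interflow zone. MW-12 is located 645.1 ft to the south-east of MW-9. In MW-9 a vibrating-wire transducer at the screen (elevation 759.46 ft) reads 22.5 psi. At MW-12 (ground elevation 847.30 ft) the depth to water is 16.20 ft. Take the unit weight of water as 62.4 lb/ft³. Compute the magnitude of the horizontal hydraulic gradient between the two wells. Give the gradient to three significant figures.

Pressure head at MW-9: ψ = 144·P/γ = 144 × 22.5 / 62.4 = 51.92 ft.
Total head at MW-9: h = z + ψ = 759.46 + 51.92 = 811.38 ft.
Total head at MW-12: h = 847.30 − 16.20 = 831.10 ft.
Head difference: h(MW-9) − h(MW-12) = 811.38 − 831.10 = -19.72 ft.
Hydraulic gradient: i = |Δh| / L = 19.72 / 645.1 = 0.0306.

i ≈ 0.0306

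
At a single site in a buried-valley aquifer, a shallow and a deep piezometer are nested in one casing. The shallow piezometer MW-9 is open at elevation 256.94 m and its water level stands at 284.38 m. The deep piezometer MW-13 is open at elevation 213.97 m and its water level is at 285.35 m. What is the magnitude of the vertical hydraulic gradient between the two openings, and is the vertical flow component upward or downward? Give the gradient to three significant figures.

|i_v| ≈ 0.0226; vertical flow is upward

Total head at MW-9: h = 284.38 m (water level in the standpipe).
Total head at MW-13: h = 285.35 m.
Δh = h(MW-9) − h(MW-13) = 284.38 − 285.35 = -0.97 m.
Vertical separation Δz = 256.94 − 213.97 = 42.97 m.
|i_v| = |Δh| / Δz = 0.97 / 42.97 = 0.0226.
Head is higher in the deep piezometer, so vertical flow is upward (discharge condition).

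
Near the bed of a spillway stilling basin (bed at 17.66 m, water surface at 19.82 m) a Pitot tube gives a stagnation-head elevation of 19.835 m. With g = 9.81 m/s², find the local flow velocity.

Near the bed, under hydrostatic conditions, the piezometric head (z + ψ) equals the free-surface elevation, 19.82 m.
Velocity head = total − piezometric = 19.835 − 19.82 = 0.015 m.
v = √(2g·h_v) = √(2 × 9.81 × 0.015) = 0.542 m/s.

v ≈ 0.542 m/s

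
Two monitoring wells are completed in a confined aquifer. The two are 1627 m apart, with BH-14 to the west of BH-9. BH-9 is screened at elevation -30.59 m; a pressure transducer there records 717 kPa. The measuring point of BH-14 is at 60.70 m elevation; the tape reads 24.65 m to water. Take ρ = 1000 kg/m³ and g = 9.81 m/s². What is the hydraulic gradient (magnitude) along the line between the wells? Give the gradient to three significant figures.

i ≈ 0.00396

Pressure head at BH-9: ψ = P/(ρg) = 717×1000 / (1000 × 9.81) = 73.09 m.
Total head at BH-9: h = z + ψ = -30.59 + 73.09 = 42.50 m.
Total head at BH-14: h = 60.70 − 24.65 = 36.05 m.
Head difference: h(BH-9) − h(BH-14) = 42.50 − 36.05 = 6.45 m.
Hydraulic gradient: i = |Δh| / L = 6.45 / 1627 = 0.00396.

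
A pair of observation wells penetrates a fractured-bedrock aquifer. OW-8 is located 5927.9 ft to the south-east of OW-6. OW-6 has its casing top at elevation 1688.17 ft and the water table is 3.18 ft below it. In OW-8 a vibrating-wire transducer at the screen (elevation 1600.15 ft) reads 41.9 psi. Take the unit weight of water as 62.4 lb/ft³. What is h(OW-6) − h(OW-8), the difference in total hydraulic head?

Total head at OW-6: h = 1688.17 − 3.18 = 1684.99 ft.
Pressure head at OW-8: ψ = 144·P/γ = 144 × 41.9 / 62.4 = 96.69 ft.
Total head at OW-8: h = z + ψ = 1600.15 + 96.69 = 1696.84 ft.
Head difference: h(OW-6) − h(OW-8) = 1684.99 − 1696.84 = -11.85 ft.

Δh ≈ -11.85 ft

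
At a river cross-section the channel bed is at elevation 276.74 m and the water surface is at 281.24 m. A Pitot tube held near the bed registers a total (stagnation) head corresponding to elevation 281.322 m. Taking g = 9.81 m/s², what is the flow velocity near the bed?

Near the bed, under hydrostatic conditions, the piezometric head (z + ψ) equals the free-surface elevation, 281.24 m.
Velocity head = total − piezometric = 281.322 − 281.24 = 0.082 m.
v = √(2g·h_v) = √(2 × 9.81 × 0.082) = 1.27 m/s.

v ≈ 1.27 m/s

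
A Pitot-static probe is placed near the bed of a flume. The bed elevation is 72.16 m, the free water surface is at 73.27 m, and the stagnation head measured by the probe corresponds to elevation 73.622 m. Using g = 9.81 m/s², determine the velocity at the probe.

v ≈ 2.63 m/s

Near the bed, under hydrostatic conditions, the piezometric head (z + ψ) equals the free-surface elevation, 73.27 m.
Velocity head = total − piezometric = 73.622 − 73.27 = 0.352 m.
v = √(2g·h_v) = √(2 × 9.81 × 0.352) = 2.63 m/s.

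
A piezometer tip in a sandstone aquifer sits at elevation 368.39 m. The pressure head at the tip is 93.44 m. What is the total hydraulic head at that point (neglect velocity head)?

h = z + ψ = 368.39 + 93.44 = 461.83 m.

h ≈ 461.83 m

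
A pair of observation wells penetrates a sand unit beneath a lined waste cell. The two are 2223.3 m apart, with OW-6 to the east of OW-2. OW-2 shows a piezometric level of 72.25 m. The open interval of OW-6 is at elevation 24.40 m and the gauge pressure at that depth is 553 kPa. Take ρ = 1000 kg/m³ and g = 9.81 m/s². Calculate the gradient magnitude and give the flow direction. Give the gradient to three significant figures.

Total head at OW-2: h = 72.25 m (water level in the piezometer is the total head).
Pressure head at OW-6: ψ = P/(ρg) = 553×1000 / (1000 × 9.81) = 56.37 m.
Total head at OW-6: h = z + ψ = 24.40 + 56.37 = 80.77 m.
Head difference: h(OW-2) − h(OW-6) = 72.25 − 80.77 = -8.52 m.
Hydraulic gradient: i = |Δh| / L = 8.52 / 2223.3 = 0.00383.
Flow is from higher to lower head: from OW-6 toward OW-2, i.e. toward the west.

i ≈ 0.00383; groundwater flows toward the west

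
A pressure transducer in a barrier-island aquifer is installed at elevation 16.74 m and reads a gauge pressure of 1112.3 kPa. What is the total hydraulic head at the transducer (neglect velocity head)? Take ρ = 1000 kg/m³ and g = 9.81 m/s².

ψ = P/(ρg) = 1112.3×1000 / (1000 × 9.81) = 113.38 m.
h = z + ψ = 16.74 + 113.38 = 130.12 m.

h ≈ 130.12 m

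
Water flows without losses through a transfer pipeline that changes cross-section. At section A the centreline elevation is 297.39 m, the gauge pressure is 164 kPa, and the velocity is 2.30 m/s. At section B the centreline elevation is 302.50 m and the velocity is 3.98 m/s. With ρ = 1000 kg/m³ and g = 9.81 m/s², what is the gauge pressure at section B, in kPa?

P₂ ≈ 109 kPa

Pressure head at A: ψ₁ = P₁/(ρg) = 164×1000 / (1000 × 9.81) = 16.72 m.
Velocity heads: v₁²/2g = 2.30²/19.62 = 0.270 m; v₂²/2g = 3.98²/19.62 = 0.807 m.
Total head H = z₁ + ψ₁ + v₁²/2g = 297.39 + 16.72 + 0.270 = 314.38 m.
ψ₂ = H − z₂ − v₂²/2g = 314.38 − 302.50 − 0.807 = 11.07 m.
P₂ = ρgψ₂ = 1000 × 9.81 × 11.07 ≈ 109 kPa.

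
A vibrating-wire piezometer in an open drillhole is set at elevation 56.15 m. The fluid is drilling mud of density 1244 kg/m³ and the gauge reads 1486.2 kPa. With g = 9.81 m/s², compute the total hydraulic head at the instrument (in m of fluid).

ψ = P/(ρg) = 1486.2×1000 / (1244 × 9.81) = 121.78 m.
h = z + ψ = 56.15 + 121.78 = 177.93 m.

h ≈ 177.93 m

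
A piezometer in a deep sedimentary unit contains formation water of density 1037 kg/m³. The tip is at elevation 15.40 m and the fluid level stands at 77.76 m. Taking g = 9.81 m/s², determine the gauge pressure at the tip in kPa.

P ≈ 634 kPa

Pressure head ψ = h − z = 77.76 − 15.40 = 62.36 m.
P = ρgψ = 1037 × 9.81 × 62.36 = 634386 Pa ≈ 634 kPa.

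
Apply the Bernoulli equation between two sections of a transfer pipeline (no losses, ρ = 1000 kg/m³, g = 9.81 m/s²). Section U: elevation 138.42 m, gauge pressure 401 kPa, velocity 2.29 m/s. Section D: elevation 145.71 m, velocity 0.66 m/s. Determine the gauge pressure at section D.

Pressure head at U: ψ₁ = P₁/(ρg) = 401×1000 / (1000 × 9.81) = 40.88 m.
Velocity heads: v₁²/2g = 2.29²/19.62 = 0.267 m; v₂²/2g = 0.66²/19.62 = 0.022 m.
Total head H = z₁ + ψ₁ + v₁²/2g = 138.42 + 40.88 + 0.267 = 179.57 m.
ψ₂ = H − z₂ − v₂²/2g = 179.57 − 145.71 − 0.022 = 33.84 m.
P₂ = ρgψ₂ = 1000 × 9.81 × 33.84 ≈ 332 kPa.

P₂ ≈ 332 kPa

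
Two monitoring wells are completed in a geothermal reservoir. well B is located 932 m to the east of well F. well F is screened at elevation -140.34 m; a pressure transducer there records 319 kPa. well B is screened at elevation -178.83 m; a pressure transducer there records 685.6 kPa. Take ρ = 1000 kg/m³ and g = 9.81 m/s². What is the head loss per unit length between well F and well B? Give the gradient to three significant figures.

Pressure head at well F: ψ = P/(ρg) = 319×1000 / (1000 × 9.81) = 32.52 m.
Total head at well F: h = z + ψ = -140.34 + 32.52 = -107.82 m.
Pressure head at well B: ψ = P/(ρg) = 685.6×1000 / (1000 × 9.81) = 69.89 m.
Total head at well B: h = z + ψ = -178.83 + 69.89 = -108.94 m.
Head difference: h(well F) − h(well B) = -107.82 − (-108.94) = 1.12 m.
Hydraulic gradient: i = |Δh| / L = 1.12 / 932 = 0.00120.

i ≈ 0.00120 m/m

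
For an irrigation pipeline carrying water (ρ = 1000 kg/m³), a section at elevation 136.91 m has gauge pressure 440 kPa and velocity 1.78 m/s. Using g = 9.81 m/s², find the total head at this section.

h ≈ 181.92 m

Pressure head ψ = P/(ρg) = 440×1000 / (1000 × 9.81) = 44.85 m.
Velocity head = v²/(2g) = 1.78² / (2 × 9.81) = 0.161 m.
h = z + ψ + v²/(2g) = 136.91 + 44.85 + 0.161 = 181.92 m.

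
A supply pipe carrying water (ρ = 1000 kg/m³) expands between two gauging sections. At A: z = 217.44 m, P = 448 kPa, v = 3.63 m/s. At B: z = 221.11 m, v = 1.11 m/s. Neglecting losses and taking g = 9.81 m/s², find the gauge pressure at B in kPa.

P₂ ≈ 418 kPa

Pressure head at A: ψ₁ = P₁/(ρg) = 448×1000 / (1000 × 9.81) = 45.67 m.
Velocity heads: v₁²/2g = 3.63²/19.62 = 0.672 m; v₂²/2g = 1.11²/19.62 = 0.063 m.
Total head H = z₁ + ψ₁ + v₁²/2g = 217.44 + 45.67 + 0.672 = 263.78 m.
ψ₂ = H − z₂ − v₂²/2g = 263.78 − 221.11 − 0.063 = 42.61 m.
P₂ = ρgψ₂ = 1000 × 9.81 × 42.61 ≈ 418 kPa.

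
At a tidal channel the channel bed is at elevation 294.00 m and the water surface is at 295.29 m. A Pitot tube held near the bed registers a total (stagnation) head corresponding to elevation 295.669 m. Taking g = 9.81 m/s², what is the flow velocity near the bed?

v ≈ 2.73 m/s

Near the bed, under hydrostatic conditions, the piezometric head (z + ψ) equals the free-surface elevation, 295.29 m.
Velocity head = total − piezometric = 295.669 − 295.29 = 0.379 m.
v = √(2g·h_v) = √(2 × 9.81 × 0.379) = 2.73 m/s.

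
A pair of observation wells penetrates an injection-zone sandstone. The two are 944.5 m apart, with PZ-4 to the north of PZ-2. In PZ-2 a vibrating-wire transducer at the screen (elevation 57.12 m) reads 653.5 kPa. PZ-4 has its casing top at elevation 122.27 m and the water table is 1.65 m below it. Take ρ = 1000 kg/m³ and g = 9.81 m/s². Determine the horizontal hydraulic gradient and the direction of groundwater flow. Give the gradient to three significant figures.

i ≈ 0.00330; groundwater flows toward the north

Pressure head at PZ-2: ψ = P/(ρg) = 653.5×1000 / (1000 × 9.81) = 66.62 m.
Total head at PZ-2: h = z + ψ = 57.12 + 66.62 = 123.74 m.
Total head at PZ-4: h = 122.27 − 1.65 = 120.62 m.
Head difference: h(PZ-2) − h(PZ-4) = 123.74 − 120.62 = 3.12 m.
Hydraulic gradient: i = |Δh| / L = 3.12 / 944.5 = 0.00330.
Flow is from higher to lower head: from PZ-2 toward PZ-4, i.e. toward the north.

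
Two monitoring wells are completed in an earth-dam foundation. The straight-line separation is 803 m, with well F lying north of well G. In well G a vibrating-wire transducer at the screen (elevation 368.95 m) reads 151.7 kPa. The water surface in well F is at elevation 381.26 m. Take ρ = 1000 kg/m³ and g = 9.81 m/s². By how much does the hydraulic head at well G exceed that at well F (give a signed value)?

Pressure head at well G: ψ = P/(ρg) = 151.7×1000 / (1000 × 9.81) = 15.46 m.
Total head at well G: h = z + ψ = 368.95 + 15.46 = 384.41 m.
Total head at well F: h = 381.26 m (water level in the piezometer is the total head).
Head difference: h(well G) − h(well F) = 384.41 − 381.26 = 3.15 m.

Δh ≈ 3.15 m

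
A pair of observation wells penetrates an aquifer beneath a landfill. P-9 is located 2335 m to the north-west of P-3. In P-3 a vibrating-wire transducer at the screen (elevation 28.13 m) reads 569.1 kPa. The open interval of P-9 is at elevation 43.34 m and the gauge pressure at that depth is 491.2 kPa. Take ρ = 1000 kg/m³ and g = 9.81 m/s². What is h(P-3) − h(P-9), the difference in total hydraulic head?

Δh ≈ -7.27 m

Pressure head at P-3: ψ = P/(ρg) = 569.1×1000 / (1000 × 9.81) = 58.01 m.
Total head at P-3: h = z + ψ = 28.13 + 58.01 = 86.14 m.
Pressure head at P-9: ψ = P/(ρg) = 491.2×1000 / (1000 × 9.81) = 50.07 m.
Total head at P-9: h = z + ψ = 43.34 + 50.07 = 93.41 m.
Head difference: h(P-3) − h(P-9) = 86.14 − 93.41 = -7.27 m.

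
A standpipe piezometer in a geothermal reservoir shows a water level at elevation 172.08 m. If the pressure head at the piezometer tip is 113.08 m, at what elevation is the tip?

z ≈ 59.00 m

z = h − ψ = 172.08 − 113.08 = 59.00 m.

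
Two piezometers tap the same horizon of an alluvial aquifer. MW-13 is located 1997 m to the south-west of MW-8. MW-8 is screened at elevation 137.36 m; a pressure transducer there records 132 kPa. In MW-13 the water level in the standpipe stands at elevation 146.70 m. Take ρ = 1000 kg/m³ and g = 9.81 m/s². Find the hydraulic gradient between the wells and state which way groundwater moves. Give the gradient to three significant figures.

Pressure head at MW-8: ψ = P/(ρg) = 132×1000 / (1000 × 9.81) = 13.46 m.
Total head at MW-8: h = z + ψ = 137.36 + 13.46 = 150.82 m.
Total head at MW-13: h = 146.70 m (water level in the piezometer is the total head).
Head difference: h(MW-8) − h(MW-13) = 150.82 − 146.70 = 4.12 m.
Hydraulic gradient: i = |Δh| / L = 4.12 / 1997 = 0.00206.
Flow is from higher to lower head: from MW-8 toward MW-13, i.e. toward the south-west.

i ≈ 0.00206; groundwater flows toward the south-west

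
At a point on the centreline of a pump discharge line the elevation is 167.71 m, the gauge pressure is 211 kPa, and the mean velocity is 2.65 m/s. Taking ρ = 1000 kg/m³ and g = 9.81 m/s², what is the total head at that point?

Pressure head ψ = P/(ρg) = 211×1000 / (1000 × 9.81) = 21.51 m.
Velocity head = v²/(2g) = 2.65² / (2 × 9.81) = 0.358 m.
h = z + ψ + v²/(2g) = 167.71 + 21.51 + 0.358 = 189.58 m.

h ≈ 189.58 m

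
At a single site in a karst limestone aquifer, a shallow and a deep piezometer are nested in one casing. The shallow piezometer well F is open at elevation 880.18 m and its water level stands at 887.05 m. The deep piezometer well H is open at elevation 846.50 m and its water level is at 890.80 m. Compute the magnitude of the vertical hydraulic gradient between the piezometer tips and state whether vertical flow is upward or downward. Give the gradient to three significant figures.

|i_v| ≈ 0.111; vertical flow is upward

Total head at well F: h = 887.05 m (water level in the standpipe).
Total head at well H: h = 890.80 m.
Δh = h(well F) − h(well H) = 887.05 − 890.80 = -3.75 m.
Vertical separation Δz = 880.18 − 846.50 = 33.68 m.
|i_v| = |Δh| / Δz = 3.75 / 33.68 = 0.111.
Head is higher in the deep piezometer, so vertical flow is upward (discharge condition).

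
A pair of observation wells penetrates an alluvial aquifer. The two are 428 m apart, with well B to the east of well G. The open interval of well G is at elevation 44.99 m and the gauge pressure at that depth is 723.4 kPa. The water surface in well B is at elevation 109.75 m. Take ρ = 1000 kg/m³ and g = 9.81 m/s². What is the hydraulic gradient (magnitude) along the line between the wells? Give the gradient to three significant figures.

i ≈ 0.0210

Pressure head at well G: ψ = P/(ρg) = 723.4×1000 / (1000 × 9.81) = 73.74 m.
Total head at well G: h = z + ψ = 44.99 + 73.74 = 118.73 m.
Total head at well B: h = 109.75 m (water level in the piezometer is the total head).
Head difference: h(well G) − h(well B) = 118.73 − 109.75 = 8.98 m.
Hydraulic gradient: i = |Δh| / L = 8.98 / 428 = 0.0210.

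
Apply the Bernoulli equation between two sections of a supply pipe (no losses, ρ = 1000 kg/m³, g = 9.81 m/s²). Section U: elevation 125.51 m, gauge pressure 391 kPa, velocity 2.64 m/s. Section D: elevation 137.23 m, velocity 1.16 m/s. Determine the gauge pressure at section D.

Pressure head at U: ψ₁ = P₁/(ρg) = 391×1000 / (1000 × 9.81) = 39.86 m.
Velocity heads: v₁²/2g = 2.64²/19.62 = 0.355 m; v₂²/2g = 1.16²/19.62 = 0.069 m.
Total head H = z₁ + ψ₁ + v₁²/2g = 125.51 + 39.86 + 0.355 = 165.72 m.
ψ₂ = H − z₂ − v₂²/2g = 165.72 − 137.23 − 0.069 = 28.42 m.
P₂ = ρgψ₂ = 1000 × 9.81 × 28.42 ≈ 279 kPa.

P₂ ≈ 279 kPa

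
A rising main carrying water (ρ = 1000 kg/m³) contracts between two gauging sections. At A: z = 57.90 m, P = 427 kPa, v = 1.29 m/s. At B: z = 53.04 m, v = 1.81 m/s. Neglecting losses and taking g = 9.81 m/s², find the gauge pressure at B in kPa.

P₂ ≈ 474 kPa

Pressure head at A: ψ₁ = P₁/(ρg) = 427×1000 / (1000 × 9.81) = 43.53 m.
Velocity heads: v₁²/2g = 1.29²/19.62 = 0.085 m; v₂²/2g = 1.81²/19.62 = 0.167 m.
Total head H = z₁ + ψ₁ + v₁²/2g = 57.90 + 43.53 + 0.085 = 101.52 m.
ψ₂ = H − z₂ − v₂²/2g = 101.52 − 53.04 − 0.167 = 48.31 m.
P₂ = ρgψ₂ = 1000 × 9.81 × 48.31 ≈ 474 kPa.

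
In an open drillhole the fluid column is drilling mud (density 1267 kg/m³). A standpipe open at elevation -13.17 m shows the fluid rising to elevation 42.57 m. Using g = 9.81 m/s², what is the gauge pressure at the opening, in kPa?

Pressure head ψ = h − z = 42.57 − (-13.17) = 55.74 m.
P = ρgψ = 1267 × 9.81 × 55.74 = 692808 Pa ≈ 693 kPa.

P ≈ 693 kPa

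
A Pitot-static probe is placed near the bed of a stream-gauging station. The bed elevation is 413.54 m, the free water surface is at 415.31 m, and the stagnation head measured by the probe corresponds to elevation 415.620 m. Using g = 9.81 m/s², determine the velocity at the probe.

Near the bed, under hydrostatic conditions, the piezometric head (z + ψ) equals the free-surface elevation, 415.31 m.
Velocity head = total − piezometric = 415.620 − 415.31 = 0.310 m.
v = √(2g·h_v) = √(2 × 9.81 × 0.310) = 2.47 m/s.

v ≈ 2.47 m/s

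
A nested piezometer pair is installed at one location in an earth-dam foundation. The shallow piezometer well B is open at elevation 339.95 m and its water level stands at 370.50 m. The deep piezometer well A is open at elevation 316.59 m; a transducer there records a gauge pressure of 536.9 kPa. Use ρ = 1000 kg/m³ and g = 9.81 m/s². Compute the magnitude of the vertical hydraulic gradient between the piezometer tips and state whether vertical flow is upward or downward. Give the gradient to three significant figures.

|i_v| ≈ 0.0351; vertical flow is upward

Total head at well B: h = 370.50 m (water level in the standpipe).
Pressure head at well A: ψ = P/(ρg) = 536.9×1000 / (1000 × 9.81) = 54.73 m.
Total head at well A: h = z + ψ = 316.59 + 54.73 = 371.32 m.
Δh = h(well B) − h(well A) = 370.50 − 371.32 = -0.82 m.
Vertical separation Δz = 339.95 − 316.59 = 23.36 m.
|i_v| = |Δh| / Δz = 0.82 / 23.36 = 0.0351.
Head is higher in the deep piezometer, so vertical flow is upward (discharge condition).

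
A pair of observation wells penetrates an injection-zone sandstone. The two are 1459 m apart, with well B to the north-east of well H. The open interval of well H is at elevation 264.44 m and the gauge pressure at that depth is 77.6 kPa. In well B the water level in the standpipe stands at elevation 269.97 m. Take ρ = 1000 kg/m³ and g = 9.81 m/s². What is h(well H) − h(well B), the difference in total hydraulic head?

Δh ≈ 2.38 m

Pressure head at well H: ψ = P/(ρg) = 77.6×1000 / (1000 × 9.81) = 7.91 m.
Total head at well H: h = z + ψ = 264.44 + 7.91 = 272.35 m.
Total head at well B: h = 269.97 m (water level in the piezometer is the total head).
Head difference: h(well H) − h(well B) = 272.35 − 269.97 = 2.38 m.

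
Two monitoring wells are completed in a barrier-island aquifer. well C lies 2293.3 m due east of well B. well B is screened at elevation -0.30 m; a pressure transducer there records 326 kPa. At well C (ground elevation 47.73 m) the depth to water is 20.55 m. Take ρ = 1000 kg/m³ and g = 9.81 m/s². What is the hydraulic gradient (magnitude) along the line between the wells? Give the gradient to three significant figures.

i ≈ 0.00251

Pressure head at well B: ψ = P/(ρg) = 326×1000 / (1000 × 9.81) = 33.23 m.
Total head at well B: h = z + ψ = -0.30 + 33.23 = 32.93 m.
Total head at well C: h = 47.73 − 20.55 = 27.18 m.
Head difference: h(well B) − h(well C) = 32.93 − 27.18 = 5.75 m.
Hydraulic gradient: i = |Δh| / L = 5.75 / 2293.3 = 0.00251.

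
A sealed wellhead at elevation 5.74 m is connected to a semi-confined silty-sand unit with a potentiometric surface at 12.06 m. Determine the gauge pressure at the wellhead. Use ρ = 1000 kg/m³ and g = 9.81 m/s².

P ≈ 62.0 kPa

Head above the cap: Δh = 12.06 − 5.74 = 6.32 m.
P = ρgΔh = 1000 × 9.81 × 6.32 = 61999 Pa ≈ 62.0 kPa.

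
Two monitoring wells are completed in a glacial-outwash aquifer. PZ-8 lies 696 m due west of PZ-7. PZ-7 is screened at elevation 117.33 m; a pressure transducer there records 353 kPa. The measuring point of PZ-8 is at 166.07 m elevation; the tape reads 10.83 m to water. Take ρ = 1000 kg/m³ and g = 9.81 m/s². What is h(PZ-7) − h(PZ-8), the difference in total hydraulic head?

Δh ≈ -1.93 m

Pressure head at PZ-7: ψ = P/(ρg) = 353×1000 / (1000 × 9.81) = 35.98 m.
Total head at PZ-7: h = z + ψ = 117.33 + 35.98 = 153.31 m.
Total head at PZ-8: h = 166.07 − 10.83 = 155.24 m.
Head difference: h(PZ-7) − h(PZ-8) = 153.31 − 155.24 = -1.93 m.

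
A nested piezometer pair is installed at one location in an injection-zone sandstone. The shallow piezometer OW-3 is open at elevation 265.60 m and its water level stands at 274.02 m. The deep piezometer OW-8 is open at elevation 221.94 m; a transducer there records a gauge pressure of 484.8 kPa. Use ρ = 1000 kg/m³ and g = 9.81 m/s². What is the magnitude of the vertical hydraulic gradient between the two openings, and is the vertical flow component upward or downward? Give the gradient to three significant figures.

|i_v| ≈ 0.0609; vertical flow is downward

Total head at OW-3: h = 274.02 m (water level in the standpipe).
Pressure head at OW-8: ψ = P/(ρg) = 484.8×1000 / (1000 × 9.81) = 49.42 m.
Total head at OW-8: h = z + ψ = 221.94 + 49.42 = 271.36 m.
Δh = h(OW-3) − h(OW-8) = 274.02 − 271.36 = 2.66 m.
Vertical separation Δz = 265.60 − 221.94 = 43.66 m.
|i_v| = |Δh| / Δz = 2.66 / 43.66 = 0.0609.
Head is higher in the shallow piezometer, so vertical flow is downward (recharge condition).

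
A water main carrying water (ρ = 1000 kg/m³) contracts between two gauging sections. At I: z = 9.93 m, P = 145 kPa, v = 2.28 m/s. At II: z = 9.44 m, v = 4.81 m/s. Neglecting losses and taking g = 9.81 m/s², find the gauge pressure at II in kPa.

P₂ ≈ 141 kPa

Pressure head at I: ψ₁ = P₁/(ρg) = 145×1000 / (1000 × 9.81) = 14.78 m.
Velocity heads: v₁²/2g = 2.28²/19.62 = 0.265 m; v₂²/2g = 4.81²/19.62 = 1.179 m.
Total head H = z₁ + ψ₁ + v₁²/2g = 9.93 + 14.78 + 0.265 = 24.98 m.
ψ₂ = H − z₂ − v₂²/2g = 24.98 − 9.44 − 1.179 = 14.36 m.
P₂ = ρgψ₂ = 1000 × 9.81 × 14.36 ≈ 141 kPa.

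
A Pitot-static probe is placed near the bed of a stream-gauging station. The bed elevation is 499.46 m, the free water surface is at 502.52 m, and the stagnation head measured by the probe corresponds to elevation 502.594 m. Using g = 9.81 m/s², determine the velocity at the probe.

v ≈ 1.20 m/s

Near the bed, under hydrostatic conditions, the piezometric head (z + ψ) equals the free-surface elevation, 502.52 m.
Velocity head = total − piezometric = 502.594 − 502.52 = 0.074 m.
v = √(2g·h_v) = √(2 × 9.81 × 0.074) = 1.20 m/s.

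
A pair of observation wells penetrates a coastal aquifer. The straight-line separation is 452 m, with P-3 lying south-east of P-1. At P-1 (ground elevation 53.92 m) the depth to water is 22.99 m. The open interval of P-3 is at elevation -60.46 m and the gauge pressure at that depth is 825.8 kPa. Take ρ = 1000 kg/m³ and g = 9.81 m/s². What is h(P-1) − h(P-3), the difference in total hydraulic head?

Δh ≈ 7.21 m

Total head at P-1: h = 53.92 − 22.99 = 30.93 m.
Pressure head at P-3: ψ = P/(ρg) = 825.8×1000 / (1000 × 9.81) = 84.18 m.
Total head at P-3: h = z + ψ = -60.46 + 84.18 = 23.72 m.
Head difference: h(P-1) − h(P-3) = 30.93 − 23.72 = 7.21 m.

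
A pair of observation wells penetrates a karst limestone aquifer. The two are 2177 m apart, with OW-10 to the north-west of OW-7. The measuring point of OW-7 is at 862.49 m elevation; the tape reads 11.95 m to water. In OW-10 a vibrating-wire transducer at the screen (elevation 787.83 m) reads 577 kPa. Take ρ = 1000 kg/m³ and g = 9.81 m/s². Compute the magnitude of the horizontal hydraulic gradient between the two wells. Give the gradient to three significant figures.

Total head at OW-7: h = 862.49 − 11.95 = 850.54 m.
Pressure head at OW-10: ψ = P/(ρg) = 577×1000 / (1000 × 9.81) = 58.82 m.
Total head at OW-10: h = z + ψ = 787.83 + 58.82 = 846.65 m.
Head difference: h(OW-7) − h(OW-10) = 850.54 − 846.65 = 3.89 m.
Hydraulic gradient: i = |Δh| / L = 3.89 / 2177 = 0.00179.

i ≈ 0.00179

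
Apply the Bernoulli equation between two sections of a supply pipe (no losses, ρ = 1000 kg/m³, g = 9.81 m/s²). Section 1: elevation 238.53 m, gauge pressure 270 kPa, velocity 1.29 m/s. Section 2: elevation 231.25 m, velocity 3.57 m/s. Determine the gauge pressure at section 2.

P₂ ≈ 336 kPa

Pressure head at 1: ψ₁ = P₁/(ρg) = 270×1000 / (1000 × 9.81) = 27.52 m.
Velocity heads: v₁²/2g = 1.29²/19.62 = 0.085 m; v₂²/2g = 3.57²/19.62 = 0.650 m.
Total head H = z₁ + ψ₁ + v₁²/2g = 238.53 + 27.52 + 0.085 = 266.13 m.
ψ₂ = H − z₂ − v₂²/2g = 266.13 − 231.25 − 0.650 = 34.23 m.
P₂ = ρgψ₂ = 1000 × 9.81 × 34.23 ≈ 336 kPa.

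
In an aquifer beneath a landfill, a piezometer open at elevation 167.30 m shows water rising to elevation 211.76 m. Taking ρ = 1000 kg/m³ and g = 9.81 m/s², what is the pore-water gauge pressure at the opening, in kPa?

Pressure head ψ = h − z = 211.76 − 167.30 = 44.46 m.
P = ρgψ = 1000 × 9.81 × 44.46 = 436153 Pa ≈ 436 kPa.

P ≈ 436 kPa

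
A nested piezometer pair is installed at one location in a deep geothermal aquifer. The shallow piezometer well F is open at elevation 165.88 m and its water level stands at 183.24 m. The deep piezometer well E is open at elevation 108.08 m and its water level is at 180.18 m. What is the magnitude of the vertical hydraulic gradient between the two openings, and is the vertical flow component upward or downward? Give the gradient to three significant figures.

Total head at well F: h = 183.24 m (water level in the standpipe).
Total head at well E: h = 180.18 m.
Δh = h(well F) − h(well E) = 183.24 − 180.18 = 3.06 m.
Vertical separation Δz = 165.88 − 108.08 = 57.80 m.
|i_v| = |Δh| / Δz = 3.06 / 57.80 = 0.0529.
Head is higher in the shallow piezometer, so vertical flow is downward (recharge condition).

|i_v| ≈ 0.0529; vertical flow is downward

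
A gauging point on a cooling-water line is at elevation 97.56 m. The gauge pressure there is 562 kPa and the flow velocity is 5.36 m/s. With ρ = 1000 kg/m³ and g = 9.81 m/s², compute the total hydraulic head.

h ≈ 156.31 m

Pressure head ψ = P/(ρg) = 562×1000 / (1000 × 9.81) = 57.29 m.
Velocity head = v²/(2g) = 5.36² / (2 × 9.81) = 1.464 m.
h = z + ψ + v²/(2g) = 97.56 + 57.29 + 1.464 = 156.31 m.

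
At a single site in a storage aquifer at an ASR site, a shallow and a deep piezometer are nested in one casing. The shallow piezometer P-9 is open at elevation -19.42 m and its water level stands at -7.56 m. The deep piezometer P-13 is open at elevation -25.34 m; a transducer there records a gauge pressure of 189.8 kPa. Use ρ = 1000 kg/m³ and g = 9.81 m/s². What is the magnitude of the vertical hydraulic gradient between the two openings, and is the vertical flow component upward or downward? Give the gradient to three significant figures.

|i_v| ≈ 0.265; vertical flow is upward

Total head at P-9: h = -7.56 m (water level in the standpipe).
Pressure head at P-13: ψ = P/(ρg) = 189.8×1000 / (1000 × 9.81) = 19.35 m.
Total head at P-13: h = z + ψ = -25.34 + 19.35 = -5.99 m.
Δh = h(P-9) − h(P-13) = -7.56 − (-5.99) = -1.57 m.
Vertical separation Δz = -19.42 − (-25.34) = 5.92 m.
|i_v| = |Δh| / Δz = 1.57 / 5.92 = 0.265.
Head is higher in the deep piezometer, so vertical flow is upward (discharge condition).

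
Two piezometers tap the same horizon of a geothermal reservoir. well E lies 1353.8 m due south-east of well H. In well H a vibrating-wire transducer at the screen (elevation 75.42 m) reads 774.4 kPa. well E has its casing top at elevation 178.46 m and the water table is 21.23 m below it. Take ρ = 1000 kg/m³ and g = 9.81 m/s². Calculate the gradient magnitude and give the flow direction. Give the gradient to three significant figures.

Pressure head at well H: ψ = P/(ρg) = 774.4×1000 / (1000 × 9.81) = 78.94 m.
Total head at well H: h = z + ψ = 75.42 + 78.94 = 154.36 m.
Total head at well E: h = 178.46 − 21.23 = 157.23 m.
Head difference: h(well H) − h(well E) = 154.36 − 157.23 = -2.87 m.
Hydraulic gradient: i = |Δh| / L = 2.87 / 1353.8 = 0.00212.
Flow is from higher to lower head: from well E toward well H, i.e. toward the north-west.

i ≈ 0.00212; groundwater flows toward the north-west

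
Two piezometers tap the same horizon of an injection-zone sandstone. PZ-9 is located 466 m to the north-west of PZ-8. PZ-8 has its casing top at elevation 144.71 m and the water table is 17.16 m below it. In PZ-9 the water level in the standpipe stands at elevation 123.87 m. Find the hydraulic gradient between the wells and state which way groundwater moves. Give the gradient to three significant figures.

i ≈ 0.00790; groundwater flows toward the north-west

Total head at PZ-8: h = 144.71 − 17.16 = 127.55 m.
Total head at PZ-9: h = 123.87 m (water level in the piezometer is the total head).
Head difference: h(PZ-8) − h(PZ-9) = 127.55 − 123.87 = 3.68 m.
Hydraulic gradient: i = |Δh| / L = 3.68 / 466 = 0.00790.
Flow is from higher to lower head: from PZ-8 toward PZ-9, i.e. toward the north-west.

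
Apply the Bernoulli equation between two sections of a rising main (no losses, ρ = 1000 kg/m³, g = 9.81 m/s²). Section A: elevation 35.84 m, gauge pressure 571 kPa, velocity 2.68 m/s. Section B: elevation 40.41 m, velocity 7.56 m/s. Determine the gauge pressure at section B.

Pressure head at A: ψ₁ = P₁/(ρg) = 571×1000 / (1000 × 9.81) = 58.21 m.
Velocity heads: v₁²/2g = 2.68²/19.62 = 0.366 m; v₂²/2g = 7.56²/19.62 = 2.913 m.
Total head H = z₁ + ψ₁ + v₁²/2g = 35.84 + 58.21 + 0.366 = 94.42 m.
ψ₂ = H − z₂ − v₂²/2g = 94.42 − 40.41 − 2.913 = 51.10 m.
P₂ = ρgψ₂ = 1000 × 9.81 × 51.10 ≈ 501 kPa.

P₂ ≈ 501 kPa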